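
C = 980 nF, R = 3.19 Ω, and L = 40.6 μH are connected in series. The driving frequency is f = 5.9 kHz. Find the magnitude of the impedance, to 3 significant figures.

26.2 Ω

ω = 2πf = 37070 rad/s
X_L = ωL = 1.51 Ω
X_C = 1/(ωC) = 27.5 Ω
Net reactance X = X_L − X_C = -26.0 Ω
Z = 3.19 − j26.0 Ω
|Z| = √(3.19² + 26.0²) = 26.2 Ω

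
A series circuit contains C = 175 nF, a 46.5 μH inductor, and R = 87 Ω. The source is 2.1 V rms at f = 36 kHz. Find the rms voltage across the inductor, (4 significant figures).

ω = 2πf = 226200 rad/s
X_L = ωL = 10.52 Ω
X_C = 1/(ωC) = 25.26 Ω
Net reactance X = X_L − X_C = -14.74 Ω
Z = 87.00 − j14.74 Ω
|Z| = √(87.00² + 14.74²) = 88.24 Ω
I = V/|Z| = 23.80 mA
V_L = I·|Z_L| = 0.02380 × 10.52 = 0.2503 V

0.2503 V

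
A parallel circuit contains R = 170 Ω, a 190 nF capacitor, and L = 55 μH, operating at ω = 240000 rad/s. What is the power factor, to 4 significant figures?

0.1914

X_L = ωL = 13.20 Ω
X_C = 1/(ωC) = 21.93 Ω
Parallel: admittances add. Y = 1/R + 1/(jωL) + jωC
Y = (0.005882 − j0.03016) S
|Y| = 0.03073 S → |Z| = 1/|Y| = 32.55 Ω, ∠Z = −∠Y = 78.96°
cos φ = cos(78.96°) = 0.1914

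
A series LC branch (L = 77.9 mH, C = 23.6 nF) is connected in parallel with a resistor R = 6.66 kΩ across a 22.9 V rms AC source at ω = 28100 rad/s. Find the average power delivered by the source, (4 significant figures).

X_L = ωL = 2189 Ω
X_C = 1/(ωC) = 1508 Ω
Branch 1: Z₁ = R = 6660 Ω
Branch 2 (series LC): Z₂ = j(X_L − X_C) = j681.1 Ω
Parallel: Z = Z₁Z₂/(Z₁+Z₂), |Z| = 677.5 Ω, ∠Z = 84.16°
I = V/|Z| = 33.80 mA
P = VI cos φ = 22.9 × 0.03380 × cos(84.16°) = 78.74 mW

78.74 mW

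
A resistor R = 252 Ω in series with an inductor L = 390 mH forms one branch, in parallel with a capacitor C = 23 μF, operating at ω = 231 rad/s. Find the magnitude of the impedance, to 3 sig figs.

X_L = ωL = 90.1 Ω
X_C = 1/(ωC) = 188 Ω
Branch 1 (R+jX_L): Z₁ = 252 + j90.1 Ω, |Z₁| = 268 Ω
Branch 2 (−jX_C): Z₂ = −j188 Ω
Parallel: Z = Z₁Z₂/(Z₁+Z₂), |Z| = 186 Ω, ∠Z = -49.1°

186 Ω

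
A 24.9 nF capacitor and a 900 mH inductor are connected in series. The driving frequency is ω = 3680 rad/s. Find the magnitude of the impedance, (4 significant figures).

7601 Ω

X_L = ωL = 3312 Ω
X_C = 1/(ωC) = 10910 Ω
Net reactance X = X_L − X_C = -7601 Ω
Z = − j7601 Ω
|Z| = √(0² + 7601²) = 7601 Ω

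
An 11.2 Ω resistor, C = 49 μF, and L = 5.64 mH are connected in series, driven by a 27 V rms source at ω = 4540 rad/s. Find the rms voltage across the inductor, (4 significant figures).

28.93 V

X_L = ωL = 25.61 Ω
X_C = 1/(ωC) = 4.495 Ω
Net reactance X = X_L − X_C = 21.11 Ω
Z = 11.20 + j21.11 Ω
|Z| = √(11.20² + 21.11²) = 23.90 Ω
I = V/|Z| = 1.130 A
V_L = I·|Z_L| = 1.130 × 25.61 = 28.93 V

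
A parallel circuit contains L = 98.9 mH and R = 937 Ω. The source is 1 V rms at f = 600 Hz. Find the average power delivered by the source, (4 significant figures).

ω = 2πf = 3770 rad/s
X_L = ωL = 372.8 Ω
Parallel: admittances add. Y = 1/R + 1/(jωL)
Y = (0.001067 − j0.002682) S
|Y| = 0.002887 S → |Z| = 1/|Y| = 346.4 Ω, ∠Z = −∠Y = 68.30°
I = V/|Z| = 2.887 mA
P = VI cos φ = 1 × 0.002887 × cos(68.30°) = 1.067 mW

1.067 mW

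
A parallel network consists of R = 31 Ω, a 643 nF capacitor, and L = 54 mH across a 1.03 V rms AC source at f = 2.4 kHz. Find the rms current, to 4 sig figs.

34.35 mA

ω = 2πf = 15080 rad/s
X_L = ωL = 814.3 Ω
X_C = 1/(ωC) = 103.1 Ω
Parallel: admittances add. Y = 1/R + 1/(jωL) + jωC
Y = (0.03226 + j0.008468) S
|Y| = 0.03335 S → |Z| = 1/|Y| = 29.98 Ω, ∠Z = −∠Y = -14.71°
I = V/|Z| = 1.03/29.98 = 34.35 mA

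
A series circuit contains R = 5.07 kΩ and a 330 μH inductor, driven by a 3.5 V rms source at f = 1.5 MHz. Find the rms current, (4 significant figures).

588.4 μA

ω = 2πf = 9.425e+06 rad/s
X_L = ωL = 3110 Ω
Z = 5070 + j3110 Ω
|Z| = √(5070² + 3110²) = 5948 Ω
I = V/|Z| = 3.5/5948 = 588.4 μA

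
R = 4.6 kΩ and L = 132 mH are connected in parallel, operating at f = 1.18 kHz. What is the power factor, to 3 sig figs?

0.208

ω = 2πf = 7414 rad/s
X_L = ωL = 979 Ω
Parallel: admittances add. Y = 1/R + 1/(jωL)
Y = (0.000217 − j0.00102) S
|Y| = 0.00104 S → |Z| = 1/|Y| = 957 Ω, ∠Z = −∠Y = 78.0°
cos φ = cos(78.0°) = 0.208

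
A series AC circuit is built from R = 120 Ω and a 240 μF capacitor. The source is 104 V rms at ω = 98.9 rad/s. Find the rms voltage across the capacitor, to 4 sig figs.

34.45 V

X_C = 1/(ωC) = 42.13 Ω
Z = 120.0 − j42.13 Ω
|Z| = √(120.0² + 42.13²) = 127.2 Ω
I = V/|Z| = 817.7 mA
V_C = I·|Z_C| = 0.8177 × 42.13 = 34.45 V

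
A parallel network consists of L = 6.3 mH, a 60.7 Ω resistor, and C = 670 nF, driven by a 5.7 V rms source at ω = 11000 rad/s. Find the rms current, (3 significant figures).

102 mA

X_L = ωL = 69.3 Ω
X_C = 1/(ωC) = 136 Ω
Parallel: admittances add. Y = 1/R + 1/(jωL) + jωC
Y = (0.0165 − j0.00706) S
|Y| = 0.0179 S → |Z| = 1/|Y| = 55.8 Ω, ∠Z = −∠Y = 23.2°
I = V/|Z| = 5.7/55.8 = 102 mA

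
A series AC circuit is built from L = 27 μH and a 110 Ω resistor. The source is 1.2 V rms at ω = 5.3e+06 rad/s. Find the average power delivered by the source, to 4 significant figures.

4.862 mW

X_L = ωL = 143.1 Ω
Z = 110.0 + j143.1 Ω
|Z| = √(110.0² + 143.1²) = 180.5 Ω
∠Z = arctan(143.1/110.0) = 52.45°
I = V/|Z| = 6.648 mA
P = VI cos φ = 1.2 × 0.006648 × cos(52.45°) = 4.862 mW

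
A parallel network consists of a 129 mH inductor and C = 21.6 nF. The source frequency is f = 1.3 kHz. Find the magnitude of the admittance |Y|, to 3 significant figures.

773 μS

ω = 2πf = 8168 rad/s
X_L = ωL = 1050 Ω
X_C = 1/(ωC) = 5670 Ω
Parallel: admittances add. Y = 1/(jωL) + jωC
Y = (0 − j0.000773) S
|Y| = 0.000773 S → |Z| = 1/|Y| = 1290 Ω, ∠Z = −∠Y = 90.0°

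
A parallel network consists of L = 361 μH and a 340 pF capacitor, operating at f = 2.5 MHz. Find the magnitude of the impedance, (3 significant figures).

194 Ω

ω = 2πf = 1.571e+07 rad/s
X_L = ωL = 5670 Ω
X_C = 1/(ωC) = 187 Ω
Parallel: admittances add. Y = 1/(jωL) + jωC
Y = (0 + j0.00516) S
|Y| = 0.00516 S → |Z| = 1/|Y| = 194 Ω, ∠Z = −∠Y = -90.0°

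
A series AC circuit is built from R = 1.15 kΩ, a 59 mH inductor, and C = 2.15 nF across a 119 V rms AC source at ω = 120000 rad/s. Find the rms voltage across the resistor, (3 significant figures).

X_L = ωL = 7080 Ω
X_C = 1/(ωC) = 3880 Ω
Net reactance X = X_L − X_C = 3200 Ω
Z = 1150 + j3200 Ω
|Z| = √(1150² + 3200²) = 3400 Ω
I = V/|Z| = 35.0 mA
V_R = I·|Z_R| = 0.0350 × 1150 = 40.2 V

40.2 V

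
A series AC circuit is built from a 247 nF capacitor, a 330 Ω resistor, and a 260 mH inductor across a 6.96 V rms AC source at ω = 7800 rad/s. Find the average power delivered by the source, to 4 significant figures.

X_L = ωL = 2028 Ω
X_C = 1/(ωC) = 519.0 Ω
Net reactance X = X_L − X_C = 1509 Ω
Z = 330.0 + j1509 Ω
|Z| = √(330.0² + 1509²) = 1545 Ω
∠Z = arctan(1509/330.0) = 77.66°
I = V/|Z| = 4.506 mA
P = VI cos φ = 6.96 × 0.004506 × cos(77.66°) = 6.700 mW

6.700 mW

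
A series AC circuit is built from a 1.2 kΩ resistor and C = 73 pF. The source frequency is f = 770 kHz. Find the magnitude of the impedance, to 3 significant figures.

3080 Ω

ω = 2πf = 4.838e+06 rad/s
X_C = 1/(ωC) = 2830 Ω
Z = 1200 − j2830 Ω
|Z| = √(1200² + 2830²) = 3080 Ω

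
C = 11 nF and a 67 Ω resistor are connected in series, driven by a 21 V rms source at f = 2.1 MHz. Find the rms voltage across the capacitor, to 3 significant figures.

2.15 V

ω = 2πf = 1.319e+07 rad/s
X_C = 1/(ωC) = 6.89 Ω
Z = 67.0 − j6.89 Ω
|Z| = √(67.0² + 6.89²) = 67.4 Ω
I = V/|Z| = 312 mA
V_C = I·|Z_C| = 0.312 × 6.89 = 2.15 V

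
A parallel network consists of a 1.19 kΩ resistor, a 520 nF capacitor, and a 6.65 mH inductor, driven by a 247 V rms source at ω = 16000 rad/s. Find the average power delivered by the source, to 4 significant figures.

51.27 W

X_L = ωL = 106.4 Ω
X_C = 1/(ωC) = 120.2 Ω
Parallel: admittances add. Y = 1/R + 1/(jωL) + jωC
Y = (0.0008403 − j0.001078) S
|Y| = 0.001367 S → |Z| = 1/|Y| = 731.4 Ω, ∠Z = −∠Y = 52.08°
I = V/|Z| = 337.7 mA
P = VI cos φ = 247 × 0.3377 × cos(52.08°) = 51.27 W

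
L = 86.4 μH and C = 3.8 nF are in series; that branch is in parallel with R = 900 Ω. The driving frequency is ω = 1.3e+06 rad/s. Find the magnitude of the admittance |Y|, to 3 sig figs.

11.2 mS

X_L = ωL = 112 Ω
X_C = 1/(ωC) = 202 Ω
Branch 1: Z₁ = R = 900 Ω
Branch 2 (series LC): Z₂ = j(X_L − X_C) = −j90.1 Ω
Parallel: Z = Z₁Z₂/(Z₁+Z₂), |Z| = 89.7 Ω, ∠Z = -84.3°
|Y| = 1/|Z| = 11.2 mS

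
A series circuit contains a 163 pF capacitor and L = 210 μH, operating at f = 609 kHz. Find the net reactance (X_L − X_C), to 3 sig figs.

ω = 2πf = 3.826e+06 rad/s
X_L = ωL = 804 Ω
X_C = 1/(ωC) = 1600 Ω
X = 804 − 1600 = -800 Ω

-800 Ω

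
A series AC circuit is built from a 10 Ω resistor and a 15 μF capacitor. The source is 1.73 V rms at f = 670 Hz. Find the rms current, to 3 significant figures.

ω = 2πf = 4210 rad/s
X_C = 1/(ωC) = 15.8 Ω
Z = 10.0 − j15.8 Ω
|Z| = √(10.0² + 15.8²) = 18.7 Ω
I = V/|Z| = 1.73/18.7 = 92.4 mA

92.4 mA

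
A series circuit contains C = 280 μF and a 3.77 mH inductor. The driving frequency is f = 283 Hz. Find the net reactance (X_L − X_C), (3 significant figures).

4.70 Ω

ω = 2πf = 1778 rad/s
X_L = ωL = 6.70 Ω
X_C = 1/(ωC) = 2.01 Ω
X = 6.70 − 2.01 = 4.70 Ω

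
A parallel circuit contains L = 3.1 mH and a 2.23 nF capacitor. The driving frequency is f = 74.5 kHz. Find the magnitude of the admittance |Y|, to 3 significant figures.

355 μS

ω = 2πf = 468100 rad/s
X_L = ωL = 1450 Ω
X_C = 1/(ωC) = 958 Ω
Parallel: admittances add. Y = 1/(jωL) + jωC
Y = (0 + j0.000355) S
|Y| = 0.000355 S → |Z| = 1/|Y| = 2820 Ω, ∠Z = −∠Y = -90.0°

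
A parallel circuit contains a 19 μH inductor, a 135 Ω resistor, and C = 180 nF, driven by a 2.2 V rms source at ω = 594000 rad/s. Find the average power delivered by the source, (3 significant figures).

X_L = ωL = 11.3 Ω
X_C = 1/(ωC) = 9.35 Ω
Parallel: admittances add. Y = 1/R + 1/(jωL) + jωC
Y = (0.00741 + j0.0183) S
|Y| = 0.0198 S → |Z| = 1/|Y| = 50.6 Ω, ∠Z = −∠Y = -68.0°
I = V/|Z| = 43.5 mA
P = VI cos φ = 2.2 × 0.0435 × cos(-68.0°) = 35.9 mW

35.9 mW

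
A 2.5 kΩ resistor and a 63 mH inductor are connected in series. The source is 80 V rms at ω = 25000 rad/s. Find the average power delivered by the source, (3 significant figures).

X_L = ωL = 1580 Ω
Z = 2500 + j1580 Ω
|Z| = √(2500² + 1580²) = 2950 Ω
∠Z = arctan(1580/2500) = 32.2°
I = V/|Z| = 27.1 mA
P = VI cos φ = 80 × 0.0271 × cos(32.2°) = 1.83 W

1.83 W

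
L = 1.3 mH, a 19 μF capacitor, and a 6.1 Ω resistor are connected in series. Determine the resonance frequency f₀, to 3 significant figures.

ω₀ = 1/√(LC) = 1/√(0.0013 × 1.9e-05) = 6363 rad/s
f₀ = ω₀/(2π) = 1.01 kHz

1.01 kHz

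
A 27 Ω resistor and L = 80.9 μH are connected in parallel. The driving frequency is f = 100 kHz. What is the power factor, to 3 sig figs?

0.883

ω = 2πf = 628300 rad/s
X_L = ωL = 50.8 Ω
Parallel: admittances add. Y = 1/R + 1/(jωL)
Y = (0.0370 − j0.0197) S
|Y| = 0.0419 S → |Z| = 1/|Y| = 23.8 Ω, ∠Z = −∠Y = 28.0°
cos φ = cos(28.0°) = 0.883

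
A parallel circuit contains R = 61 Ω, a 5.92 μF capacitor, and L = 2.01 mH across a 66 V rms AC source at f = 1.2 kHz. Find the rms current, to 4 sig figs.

1.777 A

ω = 2πf = 7540 rad/s
X_L = ωL = 15.16 Ω
X_C = 1/(ωC) = 22.40 Ω
Parallel: admittances add. Y = 1/R + 1/(jωL) + jωC
Y = (0.01639 − j0.02135) S
|Y| = 0.02692 S → |Z| = 1/|Y| = 37.15 Ω, ∠Z = −∠Y = 52.48°
I = V/|Z| = 66/37.15 = 1.777 A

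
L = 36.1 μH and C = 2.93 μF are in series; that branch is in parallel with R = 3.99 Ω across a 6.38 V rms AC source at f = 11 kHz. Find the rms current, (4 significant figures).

3.062 A

ω = 2πf = 69120 rad/s
X_L = ωL = 2.495 Ω
X_C = 1/(ωC) = 4.938 Ω
Branch 1: Z₁ = R = 3.990 Ω
Branch 2 (series LC): Z₂ = j(X_L − X_C) = −j2.443 Ω
Parallel: Z = Z₁Z₂/(Z₁+Z₂), |Z| = 2.084 Ω, ∠Z = -58.52°
I = V/|Z| = 6.38/2.084 = 3.062 A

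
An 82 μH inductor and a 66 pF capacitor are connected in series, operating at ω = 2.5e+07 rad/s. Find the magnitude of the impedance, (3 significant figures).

1440 Ω

X_L = ωL = 2050 Ω
X_C = 1/(ωC) = 606 Ω
Net reactance X = X_L − X_C = 1440 Ω
Z = j1440 Ω
|Z| = √(0² + 1440²) = 1440 Ω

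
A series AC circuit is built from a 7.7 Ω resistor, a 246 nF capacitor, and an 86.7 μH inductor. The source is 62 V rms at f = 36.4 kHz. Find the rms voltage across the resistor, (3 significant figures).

ω = 2πf = 228700 rad/s
X_L = ωL = 19.8 Ω
X_C = 1/(ωC) = 17.8 Ω
Net reactance X = X_L − X_C = 2.06 Ω
Z = 7.70 + j2.06 Ω
|Z| = √(7.70² + 2.06²) = 7.97 Ω
I = V/|Z| = 7.78 A
V_R = I·|Z_R| = 7.78 × 7.70 = 59.9 V

59.9 V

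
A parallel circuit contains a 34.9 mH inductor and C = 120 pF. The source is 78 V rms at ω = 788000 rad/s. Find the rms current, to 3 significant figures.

X_L = ωL = 27500 Ω
X_C = 1/(ωC) = 10600 Ω
Parallel: admittances add. Y = 1/(jωL) + jωC
Y = (0 + j5.82e-05) S
|Y| = 5.82e-05 S → |Z| = 1/|Y| = 17200 Ω, ∠Z = −∠Y = -90.0°
I = V/|Z| = 78/17200 = 4.54 mA

4.54 mA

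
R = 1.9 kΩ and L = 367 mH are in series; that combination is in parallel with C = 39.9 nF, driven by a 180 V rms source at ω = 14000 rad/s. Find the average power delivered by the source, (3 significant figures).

2.05 W

X_L = ωL = 5140 Ω
X_C = 1/(ωC) = 1790 Ω
Branch 1 (R+jX_L): Z₁ = 1900 + j5140 Ω, |Z₁| = 5480 Ω
Branch 2 (−jX_C): Z₂ = −j1790 Ω
Parallel: Z = Z₁Z₂/(Z₁+Z₂), |Z| = 2550 Ω, ∠Z = -80.7°
I = V/|Z| = 70.7 mA
P = VI cos φ = 180 × 0.0707 × cos(-80.7°) = 2.05 W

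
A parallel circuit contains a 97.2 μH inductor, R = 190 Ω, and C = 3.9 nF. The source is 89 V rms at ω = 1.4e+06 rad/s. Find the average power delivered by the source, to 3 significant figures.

41.7 W

X_L = ωL = 136 Ω
X_C = 1/(ωC) = 183 Ω
Parallel: admittances add. Y = 1/R + 1/(jωL) + jωC
Y = (0.00526 − j0.00189) S
|Y| = 0.00559 S → |Z| = 1/|Y| = 179 Ω, ∠Z = −∠Y = 19.7°
I = V/|Z| = 498 mA
P = VI cos φ = 89 × 0.498 × cos(19.7°) = 41.7 W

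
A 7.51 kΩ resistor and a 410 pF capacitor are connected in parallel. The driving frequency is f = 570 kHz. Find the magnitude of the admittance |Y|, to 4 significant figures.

1.474 mS

ω = 2πf = 3.581e+06 rad/s
X_C = 1/(ωC) = 681.0 Ω
Parallel: admittances add. Y = 1/R + jωC
Y = (0.0001332 + j0.001468) S
|Y| = 0.001474 S → |Z| = 1/|Y| = 678.2 Ω, ∠Z = −∠Y = -84.82°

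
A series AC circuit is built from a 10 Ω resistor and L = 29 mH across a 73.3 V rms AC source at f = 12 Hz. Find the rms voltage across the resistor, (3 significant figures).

ω = 2πf = 75.40 rad/s
X_L = ωL = 2.19 Ω
Z = 10.0 + j2.19 Ω
|Z| = √(10.0² + 2.19²) = 10.2 Ω
I = V/|Z| = 7.16 A
V_R = I·|Z_R| = 7.16 × 10.0 = 71.6 V

71.6 V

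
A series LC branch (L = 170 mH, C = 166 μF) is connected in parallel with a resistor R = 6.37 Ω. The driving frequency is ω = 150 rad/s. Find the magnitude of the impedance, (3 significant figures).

X_L = ωL = 25.5 Ω
X_C = 1/(ωC) = 40.2 Ω
Branch 1: Z₁ = R = 6.37 Ω
Branch 2 (series LC): Z₂ = j(X_L − X_C) = −j14.7 Ω
Parallel: Z = Z₁Z₂/(Z₁+Z₂), |Z| = 5.84 Ω, ∠Z = -23.5°

5.84 Ω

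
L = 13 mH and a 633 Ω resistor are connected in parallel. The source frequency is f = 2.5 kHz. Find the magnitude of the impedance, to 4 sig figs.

194.3 Ω

ω = 2πf = 15710 rad/s
X_L = ωL = 204.2 Ω
Parallel: admittances add. Y = 1/R + 1/(jωL)
Y = (0.001580 − j0.004897) S
|Y| = 0.005146 S → |Z| = 1/|Y| = 194.3 Ω, ∠Z = −∠Y = 72.12°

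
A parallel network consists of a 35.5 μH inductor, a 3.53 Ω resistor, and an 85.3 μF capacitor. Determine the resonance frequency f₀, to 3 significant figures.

2.89 kHz

ω₀ = 1/√(LC) = 1/√(3.55e-05 × 8.53e-05) = 18170 rad/s
f₀ = ω₀/(2π) = 2.89 kHz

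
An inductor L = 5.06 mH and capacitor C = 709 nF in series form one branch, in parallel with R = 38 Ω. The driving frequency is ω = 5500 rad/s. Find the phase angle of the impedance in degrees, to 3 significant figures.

-9.44°

X_L = ωL = 27.8 Ω
X_C = 1/(ωC) = 256 Ω
Branch 1: Z₁ = R = 38.0 Ω
Branch 2 (series LC): Z₂ = j(X_L − X_C) = −j229 Ω
Parallel: Z = Z₁Z₂/(Z₁+Z₂), |Z| = 37.5 Ω, ∠Z = -9.44°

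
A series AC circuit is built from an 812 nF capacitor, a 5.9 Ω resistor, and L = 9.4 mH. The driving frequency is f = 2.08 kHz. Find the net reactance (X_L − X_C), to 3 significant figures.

ω = 2πf = 13070 rad/s
X_L = ωL = 123 Ω
X_C = 1/(ωC) = 94.2 Ω
X = 123 − 94.2 = 28.6 Ω

28.6 Ω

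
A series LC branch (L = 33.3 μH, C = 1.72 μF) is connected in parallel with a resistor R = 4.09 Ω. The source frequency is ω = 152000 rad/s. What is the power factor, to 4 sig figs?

X_L = ωL = 5.062 Ω
X_C = 1/(ωC) = 3.825 Ω
Branch 1: Z₁ = R = 4.090 Ω
Branch 2 (series LC): Z₂ = j(X_L − X_C) = j1.237 Ω
Parallel: Z = Z₁Z₂/(Z₁+Z₂), |Z| = 1.184 Ω, ∠Z = 73.18°
cos φ = cos(73.18°) = 0.2894

0.2894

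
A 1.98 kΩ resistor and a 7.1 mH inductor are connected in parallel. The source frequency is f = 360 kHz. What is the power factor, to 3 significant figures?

ω = 2πf = 2.262e+06 rad/s
X_L = ωL = 16100 Ω
Parallel: admittances add. Y = 1/R + 1/(jωL)
Y = (0.000505 − j6.23e-05) S
|Y| = 0.000509 S → |Z| = 1/|Y| = 1970 Ω, ∠Z = −∠Y = 7.03°
cos φ = cos(7.03°) = 0.992

0.992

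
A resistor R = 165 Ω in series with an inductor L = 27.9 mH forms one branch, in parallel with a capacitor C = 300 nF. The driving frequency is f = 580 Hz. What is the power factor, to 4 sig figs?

ω = 2πf = 3644 rad/s
X_L = ωL = 101.7 Ω
X_C = 1/(ωC) = 914.7 Ω
Branch 1 (R+jX_L): Z₁ = 165.0 + j101.7 Ω, |Z₁| = 193.8 Ω
Branch 2 (−jX_C): Z₂ = −j914.7 Ω
Parallel: Z = Z₁Z₂/(Z₁+Z₂), |Z| = 213.7 Ω, ∠Z = 20.17°
cos φ = cos(20.17°) = 0.9387

0.9387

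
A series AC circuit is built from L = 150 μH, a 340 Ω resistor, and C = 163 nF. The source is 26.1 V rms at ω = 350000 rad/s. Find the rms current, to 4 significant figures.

76.36 mA

X_L = ωL = 52.50 Ω
X_C = 1/(ωC) = 17.53 Ω
Net reactance X = X_L − X_C = 34.97 Ω
Z = 340.0 + j34.97 Ω
|Z| = √(340.0² + 34.97²) = 341.8 Ω
I = V/|Z| = 26.1/341.8 = 76.36 mA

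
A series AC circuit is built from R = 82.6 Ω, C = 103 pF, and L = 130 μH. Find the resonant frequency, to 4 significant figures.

1.375 MHz

ω₀ = 1/√(LC) = 1/√(0.00013 × 1.03e-10) = 8.642e+06 rad/s
f₀ = ω₀/(2π) = 1.375 MHz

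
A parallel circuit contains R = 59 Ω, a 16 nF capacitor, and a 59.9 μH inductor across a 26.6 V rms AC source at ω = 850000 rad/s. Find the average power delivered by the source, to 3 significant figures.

X_L = ωL = 50.9 Ω
X_C = 1/(ωC) = 73.5 Ω
Parallel: admittances add. Y = 1/R + 1/(jωL) + jωC
Y = (0.0169 − j0.00604) S
|Y| = 0.0180 S → |Z| = 1/|Y| = 55.6 Ω, ∠Z = −∠Y = 19.6°
I = V/|Z| = 479 mA
P = VI cos φ = 26.6 × 0.479 × cos(19.6°) = 12.0 W

12.0 W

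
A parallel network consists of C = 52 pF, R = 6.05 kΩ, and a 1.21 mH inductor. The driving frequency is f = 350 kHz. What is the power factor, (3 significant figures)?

ω = 2πf = 2.199e+06 rad/s
X_L = ωL = 2660 Ω
X_C = 1/(ωC) = 8740 Ω
Parallel: admittances add. Y = 1/R + 1/(jωL) + jωC
Y = (0.000165 − j0.000261) S
|Y| = 0.000309 S → |Z| = 1/|Y| = 3230 Ω, ∠Z = −∠Y = 57.7°
cos φ = cos(57.7°) = 0.534

0.534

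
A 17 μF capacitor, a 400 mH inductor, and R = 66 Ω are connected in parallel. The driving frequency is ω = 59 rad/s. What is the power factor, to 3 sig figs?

0.344

X_L = ωL = 23.6 Ω
X_C = 1/(ωC) = 997 Ω
Parallel: admittances add. Y = 1/R + 1/(jωL) + jωC
Y = (0.0152 − j0.0414) S
|Y| = 0.0441 S → |Z| = 1/|Y| = 22.7 Ω, ∠Z = −∠Y = 69.9°
cos φ = cos(69.9°) = 0.344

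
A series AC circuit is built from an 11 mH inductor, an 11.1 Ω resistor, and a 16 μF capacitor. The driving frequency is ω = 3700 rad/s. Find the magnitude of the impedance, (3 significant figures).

26.3 Ω

X_L = ωL = 40.7 Ω
X_C = 1/(ωC) = 16.9 Ω
Net reactance X = X_L − X_C = 23.8 Ω
Z = 11.1 + j23.8 Ω
|Z| = √(11.1² + 23.8²) = 26.3 Ω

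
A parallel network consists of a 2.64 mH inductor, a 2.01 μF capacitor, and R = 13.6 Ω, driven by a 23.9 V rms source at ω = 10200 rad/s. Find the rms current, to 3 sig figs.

X_L = ωL = 26.9 Ω
X_C = 1/(ωC) = 48.8 Ω
Parallel: admittances add. Y = 1/R + 1/(jωL) + jωC
Y = (0.0735 − j0.0166) S
|Y| = 0.0754 S → |Z| = 1/|Y| = 13.3 Ω, ∠Z = −∠Y = 12.7°
I = V/|Z| = 23.9/13.3 = 1.80 A

1.80 A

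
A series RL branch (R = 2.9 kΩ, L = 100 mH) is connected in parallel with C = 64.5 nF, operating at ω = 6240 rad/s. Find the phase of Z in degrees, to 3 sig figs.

-45.2°

X_L = ωL = 624 Ω
X_C = 1/(ωC) = 2480 Ω
Branch 1 (R+jX_L): Z₁ = 2900 + j624 Ω, |Z₁| = 2970 Ω
Branch 2 (−jX_C): Z₂ = −j2480 Ω
Parallel: Z = Z₁Z₂/(Z₁+Z₂), |Z| = 2140 Ω, ∠Z = -45.2°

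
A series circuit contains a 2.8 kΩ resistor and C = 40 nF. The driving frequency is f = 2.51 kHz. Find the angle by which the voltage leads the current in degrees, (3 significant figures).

ω = 2πf = 15770 rad/s
X_C = 1/(ωC) = 1590 Ω
Z = 2800 − j1590 Ω
|Z| = √(2800² + 1590²) = 3220 Ω
∠Z = arctan(-1590/2800) = -29.5°

-29.5°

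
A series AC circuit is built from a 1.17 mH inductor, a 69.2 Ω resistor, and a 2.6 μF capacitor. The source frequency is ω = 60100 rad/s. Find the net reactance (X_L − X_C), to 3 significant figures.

X_L = ωL = 70.3 Ω
X_C = 1/(ωC) = 6.40 Ω
X = 70.3 − 6.40 = 63.9 Ω

63.9 Ω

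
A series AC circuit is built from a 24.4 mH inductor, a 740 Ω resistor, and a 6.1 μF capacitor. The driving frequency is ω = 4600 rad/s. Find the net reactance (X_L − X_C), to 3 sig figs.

X_L = ωL = 112 Ω
X_C = 1/(ωC) = 35.6 Ω
X = 112 − 35.6 = 76.6 Ω

76.6 Ω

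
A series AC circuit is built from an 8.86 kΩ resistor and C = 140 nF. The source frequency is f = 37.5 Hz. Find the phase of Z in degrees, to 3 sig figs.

-73.7°

ω = 2πf = 235.6 rad/s
X_C = 1/(ωC) = 30300 Ω
Z = 8860 − j30300 Ω
|Z| = √(8860² + 30300²) = 31600 Ω
∠Z = arctan(-30300/8860) = -73.7°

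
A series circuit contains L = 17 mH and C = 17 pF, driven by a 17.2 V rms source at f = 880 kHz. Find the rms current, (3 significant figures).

ω = 2πf = 5.529e+06 rad/s
X_L = ωL = 94000 Ω
X_C = 1/(ωC) = 10600 Ω
Net reactance X = X_L − X_C = 83400 Ω
Z = j83400 Ω
|Z| = √(0² + 83400²) = 83400 Ω
I = V/|Z| = 17.2/83400 = 206 μA

206 μA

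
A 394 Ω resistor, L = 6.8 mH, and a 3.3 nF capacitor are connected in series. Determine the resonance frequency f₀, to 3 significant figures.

ω₀ = 1/√(LC) = 1/√(0.0068 × 3.3e-09) = 211100 rad/s
f₀ = ω₀/(2π) = 33.6 kHz

33.6 kHz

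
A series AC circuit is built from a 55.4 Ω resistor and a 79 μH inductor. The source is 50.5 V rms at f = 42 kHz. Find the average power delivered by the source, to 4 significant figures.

40.32 W

ω = 2πf = 263900 rad/s
X_L = ωL = 20.85 Ω
Z = 55.40 + j20.85 Ω
|Z| = √(55.40² + 20.85²) = 59.19 Ω
∠Z = arctan(20.85/55.40) = 20.62°
I = V/|Z| = 853.1 mA
P = VI cos φ = 50.5 × 0.8531 × cos(20.62°) = 40.32 W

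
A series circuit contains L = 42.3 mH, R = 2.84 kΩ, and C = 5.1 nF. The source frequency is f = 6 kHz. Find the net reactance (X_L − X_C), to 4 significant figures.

ω = 2πf = 37700 rad/s
X_L = ωL = 1595 Ω
X_C = 1/(ωC) = 5201 Ω
X = 1595 − 5201 = -3606 Ω

-3606 Ω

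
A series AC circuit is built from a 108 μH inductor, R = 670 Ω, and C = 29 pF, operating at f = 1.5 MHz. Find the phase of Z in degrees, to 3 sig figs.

-75.8°

ω = 2πf = 9.425e+06 rad/s
X_L = ωL = 1020 Ω
X_C = 1/(ωC) = 3660 Ω
Net reactance X = X_L − X_C = -2640 Ω
Z = 670 − j2640 Ω
|Z| = √(670² + 2640²) = 2720 Ω
∠Z = arctan(-2640/670) = -75.8°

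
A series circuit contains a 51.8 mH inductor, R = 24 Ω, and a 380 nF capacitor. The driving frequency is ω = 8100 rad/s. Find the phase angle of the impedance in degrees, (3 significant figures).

75.8°

X_L = ωL = 420 Ω
X_C = 1/(ωC) = 325 Ω
Net reactance X = X_L − X_C = 94.7 Ω
Z = 24.0 + j94.7 Ω
|Z| = √(24.0² + 94.7²) = 97.7 Ω
∠Z = arctan(94.7/24.0) = 75.8°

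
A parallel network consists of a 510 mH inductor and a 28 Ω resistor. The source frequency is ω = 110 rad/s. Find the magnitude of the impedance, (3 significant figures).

25.1 Ω

X_L = ωL = 56.1 Ω
Parallel: admittances add. Y = 1/R + 1/(jωL)
Y = (0.0357 − j0.0178) S
|Y| = 0.0399 S → |Z| = 1/|Y| = 25.1 Ω, ∠Z = −∠Y = 26.5°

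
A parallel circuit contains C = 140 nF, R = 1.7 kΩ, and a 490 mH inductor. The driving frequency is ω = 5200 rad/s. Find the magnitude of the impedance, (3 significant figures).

1480 Ω

X_L = ωL = 2550 Ω
X_C = 1/(ωC) = 1370 Ω
Parallel: admittances add. Y = 1/R + 1/(jωL) + jωC
Y = (0.000588 + j0.000336) S
|Y| = 0.000677 S → |Z| = 1/|Y| = 1480 Ω, ∠Z = −∠Y = -29.7°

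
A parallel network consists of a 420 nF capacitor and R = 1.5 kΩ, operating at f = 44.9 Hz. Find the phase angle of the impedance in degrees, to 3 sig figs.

ω = 2πf = 282.1 rad/s
X_C = 1/(ωC) = 8440 Ω
Parallel: admittances add. Y = 1/R + jωC
Y = (0.000667 + j0.000118) S
|Y| = 0.000677 S → |Z| = 1/|Y| = 1480 Ω, ∠Z = −∠Y = -10.1°

-10.1°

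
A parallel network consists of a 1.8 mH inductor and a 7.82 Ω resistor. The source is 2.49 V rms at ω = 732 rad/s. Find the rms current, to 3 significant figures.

1.92 A

X_L = ωL = 1.32 Ω
Parallel: admittances add. Y = 1/R + 1/(jωL)
Y = (0.128 − j0.759) S
|Y| = 0.770 S → |Z| = 1/|Y| = 1.30 Ω, ∠Z = −∠Y = 80.4°
I = V/|Z| = 2.49/1.30 = 1.92 A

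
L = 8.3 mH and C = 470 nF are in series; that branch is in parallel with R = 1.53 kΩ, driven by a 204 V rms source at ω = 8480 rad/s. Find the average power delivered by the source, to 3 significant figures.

X_L = ωL = 70.4 Ω
X_C = 1/(ωC) = 251 Ω
Branch 1: Z₁ = R = 1530 Ω
Branch 2 (series LC): Z₂ = j(X_L − X_C) = −j181 Ω
Parallel: Z = Z₁Z₂/(Z₁+Z₂), |Z| = 179 Ω, ∠Z = -83.3°
I = V/|Z| = 1.14 A
P = VI cos φ = 204 × 1.14 × cos(-83.3°) = 27.2 W

27.2 W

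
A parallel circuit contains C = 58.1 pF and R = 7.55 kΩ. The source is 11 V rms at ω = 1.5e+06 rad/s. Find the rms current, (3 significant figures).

X_C = 1/(ωC) = 11500 Ω
Parallel: admittances add. Y = 1/R + jωC
Y = (0.000132 + j8.72e-05) S
|Y| = 0.000159 S → |Z| = 1/|Y| = 6310 Ω, ∠Z = −∠Y = -33.3°
I = V/|Z| = 11/6310 = 1.74 mA

1.74 mA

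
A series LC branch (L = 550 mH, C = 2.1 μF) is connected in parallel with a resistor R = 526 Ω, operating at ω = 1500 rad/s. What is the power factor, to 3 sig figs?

X_L = ωL = 825 Ω
X_C = 1/(ωC) = 317 Ω
Branch 1: Z₁ = R = 526 Ω
Branch 2 (series LC): Z₂ = j(X_L − X_C) = j508 Ω
Parallel: Z = Z₁Z₂/(Z₁+Z₂), |Z| = 365 Ω, ∠Z = 46.0°
cos φ = cos(46.0°) = 0.694

0.694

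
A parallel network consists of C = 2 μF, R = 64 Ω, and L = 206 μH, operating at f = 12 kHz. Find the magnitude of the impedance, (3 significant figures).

11.4 Ω

ω = 2πf = 75400 rad/s
X_L = ωL = 15.5 Ω
X_C = 1/(ωC) = 6.63 Ω
Parallel: admittances add. Y = 1/R + 1/(jωL) + jωC
Y = (0.0156 + j0.0864) S
|Y| = 0.0878 S → |Z| = 1/|Y| = 11.4 Ω, ∠Z = −∠Y = -79.8°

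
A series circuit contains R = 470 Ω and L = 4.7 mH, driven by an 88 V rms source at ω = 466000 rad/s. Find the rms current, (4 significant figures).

X_L = ωL = 2190 Ω
Z = 470.0 + j2190 Ω
|Z| = √(470.0² + 2190²) = 2240 Ω
I = V/|Z| = 88/2240 = 39.28 mA

39.28 mA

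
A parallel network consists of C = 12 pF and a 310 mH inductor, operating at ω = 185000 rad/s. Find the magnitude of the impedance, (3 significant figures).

X_L = ωL = 57400 Ω
X_C = 1/(ωC) = 450000 Ω
Parallel: admittances add. Y = 1/(jωL) + jωC
Y = (0 − j1.52e-05) S
|Y| = 1.52e-05 S → |Z| = 1/|Y| = 65700 Ω, ∠Z = −∠Y = 90.0°

65700 Ω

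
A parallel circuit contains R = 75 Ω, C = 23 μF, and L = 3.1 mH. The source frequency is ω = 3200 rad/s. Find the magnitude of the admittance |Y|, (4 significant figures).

30.30 mS

X_L = ωL = 9.920 Ω
X_C = 1/(ωC) = 13.59 Ω
Parallel: admittances add. Y = 1/R + 1/(jωL) + jωC
Y = (0.01333 − j0.02721) S
|Y| = 0.03030 S → |Z| = 1/|Y| = 33.01 Ω, ∠Z = −∠Y = 63.89°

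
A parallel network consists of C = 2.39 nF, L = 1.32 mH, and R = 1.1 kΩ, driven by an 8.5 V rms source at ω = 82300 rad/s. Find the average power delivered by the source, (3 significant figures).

X_L = ωL = 109 Ω
X_C = 1/(ωC) = 5080 Ω
Parallel: admittances add. Y = 1/R + 1/(jωL) + jωC
Y = (0.000909 − j0.00901) S
|Y| = 0.00905 S → |Z| = 1/|Y| = 110 Ω, ∠Z = −∠Y = 84.2°
I = V/|Z| = 77.0 mA
P = VI cos φ = 8.5 × 0.0770 × cos(84.2°) = 65.7 mW

65.7 mW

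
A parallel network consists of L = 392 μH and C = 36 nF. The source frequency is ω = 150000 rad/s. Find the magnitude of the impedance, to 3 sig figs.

86.2 Ω

X_L = ωL = 58.8 Ω
X_C = 1/(ωC) = 185 Ω
Parallel: admittances add. Y = 1/(jωL) + jωC
Y = (0 − j0.0116) S
|Y| = 0.0116 S → |Z| = 1/|Y| = 86.2 Ω, ∠Z = −∠Y = 90.0°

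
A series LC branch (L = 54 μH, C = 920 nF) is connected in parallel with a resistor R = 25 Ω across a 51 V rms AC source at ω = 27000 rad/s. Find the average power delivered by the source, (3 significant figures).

104 W

X_L = ωL = 1.46 Ω
X_C = 1/(ωC) = 40.3 Ω
Branch 1: Z₁ = R = 25.0 Ω
Branch 2 (series LC): Z₂ = j(X_L − X_C) = −j38.8 Ω
Parallel: Z = Z₁Z₂/(Z₁+Z₂), |Z| = 21.0 Ω, ∠Z = -32.8°
I = V/|Z| = 2.43 A
P = VI cos φ = 51 × 2.43 × cos(-32.8°) = 104 W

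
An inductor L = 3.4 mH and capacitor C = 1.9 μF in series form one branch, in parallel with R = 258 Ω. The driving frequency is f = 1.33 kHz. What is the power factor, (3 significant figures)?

0.133

ω = 2πf = 8357 rad/s
X_L = ωL = 28.4 Ω
X_C = 1/(ωC) = 63.0 Ω
Branch 1: Z₁ = R = 258 Ω
Branch 2 (series LC): Z₂ = j(X_L − X_C) = −j34.6 Ω
Parallel: Z = Z₁Z₂/(Z₁+Z₂), |Z| = 34.3 Ω, ∠Z = -82.4°
cos φ = cos(-82.4°) = 0.133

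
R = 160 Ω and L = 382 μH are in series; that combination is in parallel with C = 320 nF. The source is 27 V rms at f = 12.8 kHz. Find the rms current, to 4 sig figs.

ω = 2πf = 80420 rad/s
X_L = ωL = 30.72 Ω
X_C = 1/(ωC) = 38.86 Ω
Branch 1 (R+jX_L): Z₁ = 160.0 + j30.72 Ω, |Z₁| = 162.9 Ω
Branch 2 (−jX_C): Z₂ = −j38.86 Ω
Parallel: Z = Z₁Z₂/(Z₁+Z₂), |Z| = 39.51 Ω, ∠Z = -76.22°
I = V/|Z| = 27/39.51 = 683.3 mA

683.3 mA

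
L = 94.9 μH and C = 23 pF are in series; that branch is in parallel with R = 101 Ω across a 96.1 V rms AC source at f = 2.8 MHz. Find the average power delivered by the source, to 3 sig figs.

91.4 W

ω = 2πf = 1.759e+07 rad/s
X_L = ωL = 1670 Ω
X_C = 1/(ωC) = 2470 Ω
Branch 1: Z₁ = R = 101 Ω
Branch 2 (series LC): Z₂ = j(X_L − X_C) = −j802 Ω
Parallel: Z = Z₁Z₂/(Z₁+Z₂), |Z| = 100 Ω, ∠Z = -7.18°
I = V/|Z| = 959 mA
P = VI cos φ = 96.1 × 0.959 × cos(-7.18°) = 91.4 W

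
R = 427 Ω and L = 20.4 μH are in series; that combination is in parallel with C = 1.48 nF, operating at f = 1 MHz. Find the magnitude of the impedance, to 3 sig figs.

112 Ω

ω = 2πf = 6.283e+06 rad/s
X_L = ωL = 128 Ω
X_C = 1/(ωC) = 108 Ω
Branch 1 (R+jX_L): Z₁ = 427 + j128 Ω, |Z₁| = 446 Ω
Branch 2 (−jX_C): Z₂ = −j108 Ω
Parallel: Z = Z₁Z₂/(Z₁+Z₂), |Z| = 112 Ω, ∠Z = -76.1°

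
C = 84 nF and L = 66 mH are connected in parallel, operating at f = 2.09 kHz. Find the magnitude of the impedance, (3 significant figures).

19700 Ω

ω = 2πf = 13130 rad/s
X_L = ωL = 867 Ω
X_C = 1/(ωC) = 907 Ω
Parallel: admittances add. Y = 1/(jωL) + jωC
Y = (0 − j5.07e-05) S
|Y| = 5.07e-05 S → |Z| = 1/|Y| = 19700 Ω, ∠Z = −∠Y = 90.0°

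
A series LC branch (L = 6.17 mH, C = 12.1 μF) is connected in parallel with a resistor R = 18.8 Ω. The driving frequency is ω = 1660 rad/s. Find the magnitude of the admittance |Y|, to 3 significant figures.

X_L = ωL = 10.2 Ω
X_C = 1/(ωC) = 49.8 Ω
Branch 1: Z₁ = R = 18.8 Ω
Branch 2 (series LC): Z₂ = j(X_L − X_C) = −j39.5 Ω
Parallel: Z = Z₁Z₂/(Z₁+Z₂), |Z| = 17.0 Ω, ∠Z = -25.4°
|Y| = 1/|Z| = 58.9 mS

58.9 mS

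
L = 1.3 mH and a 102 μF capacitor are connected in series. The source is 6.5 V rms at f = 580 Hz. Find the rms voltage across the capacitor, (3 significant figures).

8.54 V

ω = 2πf = 3644 rad/s
X_L = ωL = 4.74 Ω
X_C = 1/(ωC) = 2.69 Ω
Net reactance X = X_L − X_C = 2.05 Ω
Z = j2.05 Ω
|Z| = √(0² + 2.05²) = 2.05 Ω
I = V/|Z| = 3.17 A
V_C = I·|Z_C| = 3.17 × 2.69 = 8.54 V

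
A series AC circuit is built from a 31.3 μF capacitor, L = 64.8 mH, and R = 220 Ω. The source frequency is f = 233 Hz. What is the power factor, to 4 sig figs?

0.9491

ω = 2πf = 1464 rad/s
X_L = ωL = 94.87 Ω
X_C = 1/(ωC) = 21.82 Ω
Net reactance X = X_L − X_C = 73.04 Ω
Z = 220.0 + j73.04 Ω
|Z| = √(220.0² + 73.04²) = 231.8 Ω
∠Z = arctan(73.04/220.0) = 18.37°
cos φ = cos(18.37°) = 0.9491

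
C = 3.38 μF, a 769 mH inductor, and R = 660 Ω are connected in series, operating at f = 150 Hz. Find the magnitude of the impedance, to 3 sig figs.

ω = 2πf = 942.5 rad/s
X_L = ωL = 725 Ω
X_C = 1/(ωC) = 314 Ω
Net reactance X = X_L − X_C = 411 Ω
Z = 660 + j411 Ω
|Z| = √(660² + 411²) = 777 Ω

777 Ω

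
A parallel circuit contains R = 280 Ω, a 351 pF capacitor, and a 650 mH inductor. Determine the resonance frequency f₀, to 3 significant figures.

10.5 kHz

ω₀ = 1/√(LC) = 1/√(0.65 × 3.51e-10) = 66200 rad/s
f₀ = ω₀/(2π) = 10.5 kHz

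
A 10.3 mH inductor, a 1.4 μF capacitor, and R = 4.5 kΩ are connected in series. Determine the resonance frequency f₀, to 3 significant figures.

1.33 kHz

ω₀ = 1/√(LC) = 1/√(0.0103 × 1.4e-06) = 8328 rad/s
f₀ = ω₀/(2π) = 1.33 kHz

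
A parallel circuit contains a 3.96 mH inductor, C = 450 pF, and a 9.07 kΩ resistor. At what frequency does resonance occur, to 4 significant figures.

ω₀ = 1/√(LC) = 1/√(0.00396 × 4.5e-10) = 749100 rad/s
f₀ = ω₀/(2π) = 119.2 kHz

119.2 kHz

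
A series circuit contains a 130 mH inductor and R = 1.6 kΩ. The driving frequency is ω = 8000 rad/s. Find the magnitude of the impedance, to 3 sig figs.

X_L = ωL = 1040 Ω
Z = 1600 + j1040 Ω
|Z| = √(1600² + 1040²) = 1910 Ω

1910 Ω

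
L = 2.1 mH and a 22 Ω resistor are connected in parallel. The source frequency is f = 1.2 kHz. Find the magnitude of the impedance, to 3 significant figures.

12.9 Ω

ω = 2πf = 7540 rad/s
X_L = ωL = 15.8 Ω
Parallel: admittances add. Y = 1/R + 1/(jωL)
Y = (0.0455 − j0.0632) S
|Y| = 0.0778 S → |Z| = 1/|Y| = 12.9 Ω, ∠Z = −∠Y = 54.3°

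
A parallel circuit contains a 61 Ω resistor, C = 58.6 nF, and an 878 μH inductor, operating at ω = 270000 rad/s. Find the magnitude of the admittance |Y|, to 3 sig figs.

20.1 mS

X_L = ωL = 237 Ω
X_C = 1/(ωC) = 63.2 Ω
Parallel: admittances add. Y = 1/R + 1/(jωL) + jωC
Y = (0.0164 + j0.0116) S
|Y| = 0.0201 S → |Z| = 1/|Y| = 49.8 Ω, ∠Z = −∠Y = -35.3°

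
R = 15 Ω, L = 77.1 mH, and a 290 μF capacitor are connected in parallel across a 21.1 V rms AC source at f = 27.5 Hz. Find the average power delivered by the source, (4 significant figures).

29.68 W

ω = 2πf = 172.8 rad/s
X_L = ωL = 13.32 Ω
X_C = 1/(ωC) = 19.96 Ω
Parallel: admittances add. Y = 1/R + 1/(jωL) + jωC
Y = (0.06667 − j0.02496) S
|Y| = 0.07118 S → |Z| = 1/|Y| = 14.05 Ω, ∠Z = −∠Y = 20.52°
I = V/|Z| = 1.502 A
P = VI cos φ = 21.1 × 1.502 × cos(20.52°) = 29.68 W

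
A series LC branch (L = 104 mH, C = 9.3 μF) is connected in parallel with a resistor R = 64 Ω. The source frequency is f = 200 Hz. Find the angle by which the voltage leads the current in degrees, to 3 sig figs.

ω = 2πf = 1257 rad/s
X_L = ωL = 131 Ω
X_C = 1/(ωC) = 85.6 Ω
Branch 1: Z₁ = R = 64.0 Ω
Branch 2 (series LC): Z₂ = j(X_L − X_C) = j45.1 Ω
Parallel: Z = Z₁Z₂/(Z₁+Z₂), |Z| = 36.9 Ω, ∠Z = 54.8°

54.8°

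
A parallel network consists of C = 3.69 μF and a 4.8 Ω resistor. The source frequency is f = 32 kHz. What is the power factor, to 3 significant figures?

0.270

ω = 2πf = 201100 rad/s
X_C = 1/(ωC) = 1.35 Ω
Parallel: admittances add. Y = 1/R + jωC
Y = (0.208 + j0.742) S
|Y| = 0.771 S → |Z| = 1/|Y| = 1.30 Ω, ∠Z = −∠Y = -74.3°
cos φ = cos(-74.3°) = 0.270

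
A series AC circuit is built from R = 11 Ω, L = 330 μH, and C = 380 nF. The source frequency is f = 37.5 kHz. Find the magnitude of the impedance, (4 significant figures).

67.49 Ω

ω = 2πf = 235600 rad/s
X_L = ωL = 77.75 Ω
X_C = 1/(ωC) = 11.17 Ω
Net reactance X = X_L − X_C = 66.59 Ω
Z = 11.00 + j66.59 Ω
|Z| = √(11.00² + 66.59²) = 67.49 Ω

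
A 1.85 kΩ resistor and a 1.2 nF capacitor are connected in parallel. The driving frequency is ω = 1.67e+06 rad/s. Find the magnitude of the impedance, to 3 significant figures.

482 Ω

X_C = 1/(ωC) = 499 Ω
Parallel: admittances add. Y = 1/R + jωC
Y = (0.000541 + j0.00200) S
|Y| = 0.00208 S → |Z| = 1/|Y| = 482 Ω, ∠Z = −∠Y = -74.9°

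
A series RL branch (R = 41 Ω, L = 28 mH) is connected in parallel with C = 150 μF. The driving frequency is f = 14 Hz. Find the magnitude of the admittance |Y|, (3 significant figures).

27.0 mS

ω = 2πf = 87.96 rad/s
X_L = ωL = 2.46 Ω
X_C = 1/(ωC) = 75.8 Ω
Branch 1 (R+jX_L): Z₁ = 41.0 + j2.46 Ω, |Z₁| = 41.1 Ω
Branch 2 (−jX_C): Z₂ = −j75.8 Ω
Parallel: Z = Z₁Z₂/(Z₁+Z₂), |Z| = 37.1 Ω, ∠Z = -25.8°
|Y| = 1/|Z| = 27.0 mS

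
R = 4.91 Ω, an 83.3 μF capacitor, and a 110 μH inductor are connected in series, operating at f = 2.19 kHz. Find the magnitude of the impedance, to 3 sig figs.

ω = 2πf = 13760 rad/s
X_L = ωL = 1.51 Ω
X_C = 1/(ωC) = 0.872 Ω
Net reactance X = X_L − X_C = 0.641 Ω
Z = 4.91 + j0.641 Ω
|Z| = √(4.91² + 0.641²) = 4.95 Ω

4.95 Ω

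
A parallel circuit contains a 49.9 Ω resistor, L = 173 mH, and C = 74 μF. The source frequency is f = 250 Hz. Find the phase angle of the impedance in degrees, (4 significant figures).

ω = 2πf = 1571 rad/s
X_L = ωL = 271.7 Ω
X_C = 1/(ωC) = 8.603 Ω
Parallel: admittances add. Y = 1/R + 1/(jωL) + jωC
Y = (0.02004 + j0.1126) S
|Y| = 0.1143 S → |Z| = 1/|Y| = 8.747 Ω, ∠Z = −∠Y = -79.90°

-79.90°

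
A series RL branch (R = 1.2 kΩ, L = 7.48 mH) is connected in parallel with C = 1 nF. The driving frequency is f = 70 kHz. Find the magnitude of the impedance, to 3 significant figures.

5060 Ω

ω = 2πf = 439800 rad/s
X_L = ωL = 3290 Ω
X_C = 1/(ωC) = 2270 Ω
Branch 1 (R+jX_L): Z₁ = 1200 + j3290 Ω, |Z₁| = 3500 Ω
Branch 2 (−jX_C): Z₂ = −j2270 Ω
Parallel: Z = Z₁Z₂/(Z₁+Z₂), |Z| = 5060 Ω, ∠Z = -60.3°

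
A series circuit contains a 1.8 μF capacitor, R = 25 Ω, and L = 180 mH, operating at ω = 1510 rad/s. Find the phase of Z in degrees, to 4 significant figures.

-75.42°

X_L = ωL = 271.8 Ω
X_C = 1/(ωC) = 367.9 Ω
Net reactance X = X_L − X_C = -96.12 Ω
Z = 25.00 − j96.12 Ω
|Z| = √(25.00² + 96.12²) = 99.32 Ω
∠Z = arctan(-96.12/25.00) = -75.42°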